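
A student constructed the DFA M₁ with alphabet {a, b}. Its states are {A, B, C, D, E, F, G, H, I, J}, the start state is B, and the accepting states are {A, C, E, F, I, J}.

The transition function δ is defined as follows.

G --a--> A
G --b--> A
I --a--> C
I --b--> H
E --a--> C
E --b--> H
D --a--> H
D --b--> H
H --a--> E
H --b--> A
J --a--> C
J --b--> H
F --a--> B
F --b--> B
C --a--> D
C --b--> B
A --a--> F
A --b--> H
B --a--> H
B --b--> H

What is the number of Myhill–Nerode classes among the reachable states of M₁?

States {G,I,J} cannot be reached from the start state, so discard them.
Initial partition by acceptance: {A,C,E,F} | {B,D,H}.
Split {A,C,E,F} by δ(·,a) → {A,E} and {C,F}.
On input a, block {B,D,H} splits into {B,D} and {H}.
The partition is now stable with 4 blocks: {A,E} | {B,D} | {C,F} | {H}.

4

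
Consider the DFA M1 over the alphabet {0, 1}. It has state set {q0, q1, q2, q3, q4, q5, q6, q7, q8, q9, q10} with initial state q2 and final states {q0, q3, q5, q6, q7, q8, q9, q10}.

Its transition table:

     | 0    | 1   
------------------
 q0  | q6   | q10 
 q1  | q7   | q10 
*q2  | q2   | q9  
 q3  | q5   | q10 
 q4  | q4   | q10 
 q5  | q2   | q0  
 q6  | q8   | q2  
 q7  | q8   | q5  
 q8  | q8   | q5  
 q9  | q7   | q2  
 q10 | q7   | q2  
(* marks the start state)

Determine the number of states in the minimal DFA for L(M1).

5

First remove the unreachable states {q1,q3,q4}; 8 states remain.
Initial partition by acceptance: {q0,q5,q6,q7,q8,q9,q10} | {q2}.
Split {q0,q5,q6,q7,q8,q9,q10} by δ(·,0) → {q0,q6,q7,q8,q9,q10} and {q5}.
Refine {q0,q6,q7,q8,q9,q10} on symbol 1: members go to different blocks, giving {q6,q9,q10} and {q7,q8} and {q0}.
The partition is now stable with 5 blocks: {q6,q9,q10} | {q2} | {q5} | {q7,q8} | {q0}.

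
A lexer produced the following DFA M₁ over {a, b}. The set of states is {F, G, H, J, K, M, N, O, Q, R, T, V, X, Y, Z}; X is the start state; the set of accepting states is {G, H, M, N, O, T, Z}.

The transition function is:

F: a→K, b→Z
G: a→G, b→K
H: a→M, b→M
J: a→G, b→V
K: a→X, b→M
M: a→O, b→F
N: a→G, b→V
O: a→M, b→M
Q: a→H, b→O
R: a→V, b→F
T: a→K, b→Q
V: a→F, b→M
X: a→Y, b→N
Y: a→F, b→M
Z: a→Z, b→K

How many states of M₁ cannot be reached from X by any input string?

No path from X leads to H, J, Q, R, T; the other 10 states are all reachable.

5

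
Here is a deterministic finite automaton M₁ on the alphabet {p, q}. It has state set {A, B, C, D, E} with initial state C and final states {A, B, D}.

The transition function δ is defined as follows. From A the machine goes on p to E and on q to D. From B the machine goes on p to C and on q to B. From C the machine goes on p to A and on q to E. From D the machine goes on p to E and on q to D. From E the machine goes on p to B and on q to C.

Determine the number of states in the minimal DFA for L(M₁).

Start with accepting vs non-accepting: {A,B,D} | {C,E}.
No further refinement is possible. Final partition (2 blocks): {A,B,D} | {C,E}.

2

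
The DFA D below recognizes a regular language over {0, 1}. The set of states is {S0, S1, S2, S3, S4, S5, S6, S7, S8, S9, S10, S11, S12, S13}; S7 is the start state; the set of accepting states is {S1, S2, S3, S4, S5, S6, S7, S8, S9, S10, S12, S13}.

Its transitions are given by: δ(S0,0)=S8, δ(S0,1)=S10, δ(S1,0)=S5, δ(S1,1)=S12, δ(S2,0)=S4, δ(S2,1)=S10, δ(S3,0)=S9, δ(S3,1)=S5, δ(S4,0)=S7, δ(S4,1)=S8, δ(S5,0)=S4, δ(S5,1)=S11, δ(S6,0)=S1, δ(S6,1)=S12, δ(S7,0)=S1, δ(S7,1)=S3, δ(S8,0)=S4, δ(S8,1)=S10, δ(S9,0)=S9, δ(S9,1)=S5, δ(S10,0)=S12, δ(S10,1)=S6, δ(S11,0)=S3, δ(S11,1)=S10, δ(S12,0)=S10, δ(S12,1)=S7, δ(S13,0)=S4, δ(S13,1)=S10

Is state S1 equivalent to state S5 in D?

No

States {S0,S2,S13} cannot be reached from the start state, so discard them.
P0 = {S1,S3,S4,S5,S6,S7,S8,S9,S10,S12} | {S11}.
Split {S1,S3,S4,S5,S6,S7,S8,S9,S10,S12} by δ(·,1) → {S1,S3,S4,S6,S7,S8,S9,S10,S12} and {S5}.
Split {S1,S3,S4,S6,S7,S8,S9,S10,S12} by δ(·,0) → {S3,S4,S6,S7,S8,S9,S10,S12} and {S1}.
Split {S3,S4,S6,S7,S8,S9,S10,S12} by δ(·,0) → {S3,S4,S8,S9,S10,S12} and {S6,S7}.
On input 0, block {S3,S4,S8,S9,S10,S12} splits into {S3,S8,S9,S10,S12} and {S4}.
On input 0, block {S3,S8,S9,S10,S12} splits into {S3,S9,S10,S12} and {S8}.
On input 1, block {S3,S9,S10,S12} splits into {S3,S9} and {S10,S12}.
On input 1, block {S6,S7} splits into {S6} and {S7}.
Refine {S10,S12} on symbol 1: members go to different blocks, giving {S10} and {S12}.
No further refinement is possible. Final partition (10 blocks): {S3,S9} | {S11} | {S5} | {S1} | {S6} | {S4} | {S8} | {S10} | {S7} | {S12}.
S1 and S5 end up in different blocks, so they are distinguishable. For instance, the string '1' is accepted from only S1.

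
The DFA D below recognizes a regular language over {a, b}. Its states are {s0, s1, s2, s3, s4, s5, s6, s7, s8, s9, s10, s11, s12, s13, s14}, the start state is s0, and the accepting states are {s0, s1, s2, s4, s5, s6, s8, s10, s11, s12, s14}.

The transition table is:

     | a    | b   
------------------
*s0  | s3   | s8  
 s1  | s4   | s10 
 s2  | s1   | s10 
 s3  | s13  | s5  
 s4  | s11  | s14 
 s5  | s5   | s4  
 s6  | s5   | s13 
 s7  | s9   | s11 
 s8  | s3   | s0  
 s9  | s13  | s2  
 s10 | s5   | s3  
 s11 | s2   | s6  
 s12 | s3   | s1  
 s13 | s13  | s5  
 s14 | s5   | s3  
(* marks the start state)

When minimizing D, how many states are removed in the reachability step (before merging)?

3

BFS from s0 reaches {s0, s1, s2, s3, s4, s5, s6, s8, s10, s11, s13, s14}; the 3 state(s) s7, s9, s12 are never visited.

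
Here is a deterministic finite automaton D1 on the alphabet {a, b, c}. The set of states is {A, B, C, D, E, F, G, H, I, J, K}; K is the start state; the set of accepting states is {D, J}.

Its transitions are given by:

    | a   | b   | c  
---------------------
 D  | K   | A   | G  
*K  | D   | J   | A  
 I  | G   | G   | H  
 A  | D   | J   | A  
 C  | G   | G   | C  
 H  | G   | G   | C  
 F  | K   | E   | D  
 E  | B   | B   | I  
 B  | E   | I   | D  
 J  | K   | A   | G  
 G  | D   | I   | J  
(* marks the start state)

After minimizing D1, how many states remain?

First remove the unreachable states {B,E,F}; 8 states remain.
Start with accepting vs non-accepting: {D,J} | {A,C,G,H,I,K}.
On input a, block {A,C,G,H,I,K} splits into {A,G,K} and {C,H,I}.
Refine {A,G,K} on symbol b: members go to different blocks, giving {A,K} and {G}.
No further refinement is possible. Final partition (4 blocks): {D,J} | {A,K} | {C,H,I} | {G}.

4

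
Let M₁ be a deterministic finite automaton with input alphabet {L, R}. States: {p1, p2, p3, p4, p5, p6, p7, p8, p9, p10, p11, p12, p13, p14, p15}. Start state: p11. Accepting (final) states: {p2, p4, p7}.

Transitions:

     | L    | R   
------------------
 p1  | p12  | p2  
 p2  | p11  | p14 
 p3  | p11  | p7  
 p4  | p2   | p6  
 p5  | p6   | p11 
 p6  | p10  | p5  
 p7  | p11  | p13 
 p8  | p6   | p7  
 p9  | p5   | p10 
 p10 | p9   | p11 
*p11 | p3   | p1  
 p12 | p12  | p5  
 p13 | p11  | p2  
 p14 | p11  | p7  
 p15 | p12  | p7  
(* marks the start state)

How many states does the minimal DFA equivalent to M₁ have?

7

Reachable states from the start: {p1,p2,p3,p5,p6,p7,p9,p10,p11,p12,p13,p14}. Unreachable: {p4,p8,p15} — drop them.
Initial partition by acceptance: {p2,p7} | {p1,p3,p5,p6,p9,p10,p11,p12,p13,p14}.
Refine {p1,p3,p5,p6,p9,p10,p11,p12,p13,p14} on symbol R: members go to different blocks, giving {p5,p6,p9,p10,p11,p12} and {p1,p3,p13,p14}.
Refine {p5,p6,p9,p10,p11,p12} on symbol L: members go to different blocks, giving {p5,p6,p9,p10,p12} and {p11}.
Split {p5,p6,p9,p10,p12} by δ(·,R) → {p6,p9,p12} and {p5,p10}.
Refine {p6,p9,p12} on symbol L: members go to different blocks, giving {p6,p9} and {p12}.
Split {p1,p3,p13,p14} by δ(·,L) → {p3,p13,p14} and {p1}.
No further refinement is possible. Final partition (7 blocks): {p2,p7} | {p6,p9} | {p3,p13,p14} | {p11} | {p5,p10} | {p12} | {p1}.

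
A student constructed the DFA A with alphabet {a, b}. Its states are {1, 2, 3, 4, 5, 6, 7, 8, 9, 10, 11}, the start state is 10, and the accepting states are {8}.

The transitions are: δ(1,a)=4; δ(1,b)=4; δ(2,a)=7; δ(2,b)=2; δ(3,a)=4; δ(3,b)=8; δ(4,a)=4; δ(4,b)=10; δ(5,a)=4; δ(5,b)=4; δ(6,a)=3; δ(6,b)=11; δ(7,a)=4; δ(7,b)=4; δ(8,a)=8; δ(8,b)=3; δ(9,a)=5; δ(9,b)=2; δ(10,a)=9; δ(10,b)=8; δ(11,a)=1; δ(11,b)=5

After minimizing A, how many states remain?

6

States {1,6,11} cannot be reached from the start state, so discard them.
Initial partition by acceptance: {8} | {2,3,4,5,7,9,10}.
On input b, block {2,3,4,5,7,9,10} splits into {2,4,5,7,9} and {3,10}.
Refine {2,4,5,7,9} on symbol b: members go to different blocks, giving {2,5,7,9} and {4}.
Refine {2,5,7,9} on symbol a: members go to different blocks, giving {2,9} and {5,7}.
Split {3,10} by δ(·,a) → {3} and {10}.
No further refinement is possible. Final partition (6 blocks): {8} | {2,9} | {3} | {4} | {5,7} | {10}.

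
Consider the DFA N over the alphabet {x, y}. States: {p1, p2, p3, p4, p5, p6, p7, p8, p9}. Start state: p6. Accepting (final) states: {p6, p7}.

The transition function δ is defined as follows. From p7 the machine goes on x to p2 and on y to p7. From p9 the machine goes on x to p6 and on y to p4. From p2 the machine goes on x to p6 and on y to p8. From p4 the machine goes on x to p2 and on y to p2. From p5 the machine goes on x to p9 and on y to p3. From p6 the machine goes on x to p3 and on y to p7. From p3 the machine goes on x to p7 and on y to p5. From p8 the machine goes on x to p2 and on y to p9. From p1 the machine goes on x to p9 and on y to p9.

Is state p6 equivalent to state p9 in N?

No

States {p1} cannot be reached from the start state, so discard them.
P0 = {p6,p7} | {p2,p3,p4,p5,p8,p9}.
Split {p2,p3,p4,p5,p8,p9} by δ(·,x) → {p2,p3,p9} and {p4,p5,p8}.
No further refinement is possible. Final partition (3 blocks): {p6,p7} | {p2,p3,p9} | {p4,p5,p8}.
p6 and p9 end up in different blocks, so they are distinguishable. For instance, the string 'ε' is accepted from only p6.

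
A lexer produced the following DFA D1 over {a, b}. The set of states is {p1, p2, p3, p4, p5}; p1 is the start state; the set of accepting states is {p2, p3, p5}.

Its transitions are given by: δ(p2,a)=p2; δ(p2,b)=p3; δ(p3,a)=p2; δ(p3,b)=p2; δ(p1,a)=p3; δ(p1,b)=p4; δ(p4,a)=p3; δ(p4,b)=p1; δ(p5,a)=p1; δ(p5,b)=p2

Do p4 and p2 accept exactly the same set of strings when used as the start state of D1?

First remove the unreachable states {p5}; 4 states remain.
P0 = {p2,p3} | {p1,p4}.
No further refinement is possible. Final partition (2 blocks): {p2,p3} | {p1,p4}.
p4 and p2 end up in different blocks, so they are distinguishable. For instance, the string 'ε' is accepted from only p2.

No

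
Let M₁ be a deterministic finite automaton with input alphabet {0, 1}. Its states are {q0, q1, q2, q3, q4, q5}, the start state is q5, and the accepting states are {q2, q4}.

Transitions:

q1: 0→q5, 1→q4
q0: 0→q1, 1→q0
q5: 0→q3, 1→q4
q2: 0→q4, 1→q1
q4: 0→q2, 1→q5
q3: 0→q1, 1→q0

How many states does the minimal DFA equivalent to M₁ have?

5

P0 = {q2,q4} | {q0,q1,q3,q5}.
Split {q0,q1,q3,q5} by δ(·,1) → {q0,q3} and {q1,q5}.
Split {q1,q5} by δ(·,0) → {q1} and {q5}.
Split {q2,q4} by δ(·,1) → {q2} and {q4}.
No further refinement is possible. Final partition (5 blocks): {q2} | {q0,q3} | {q1} | {q5} | {q4}.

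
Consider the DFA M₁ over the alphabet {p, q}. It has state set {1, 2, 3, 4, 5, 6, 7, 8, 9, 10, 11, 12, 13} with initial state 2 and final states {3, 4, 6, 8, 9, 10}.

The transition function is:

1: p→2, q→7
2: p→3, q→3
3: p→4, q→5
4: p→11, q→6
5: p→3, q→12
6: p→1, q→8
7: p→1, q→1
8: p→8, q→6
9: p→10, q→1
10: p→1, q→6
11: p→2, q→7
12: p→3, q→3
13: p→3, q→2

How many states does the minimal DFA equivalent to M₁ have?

States {9,10,13} cannot be reached from the start state, so discard them.
Initial partition by acceptance: {3,4,6,8} | {1,2,5,7,11,12}.
Split {3,4,6,8} by δ(·,p) → {3,8} and {4,6}.
On input p, block {3,8} splits into {3} and {8}.
On input p, block {1,2,5,7,11,12} splits into {1,7,11} and {2,5,12}.
Refine {1,7,11} on symbol p: members go to different blocks, giving {1,11} and {7}.
Refine {4,6} on symbol q: members go to different blocks, giving {4} and {6}.
Refine {2,5,12} on symbol q: members go to different blocks, giving {2,12} and {5}.
No further refinement is possible. Final partition (8 blocks): {3} | {1,11} | {4} | {8} | {2,12} | {7} | {6} | {5}.

8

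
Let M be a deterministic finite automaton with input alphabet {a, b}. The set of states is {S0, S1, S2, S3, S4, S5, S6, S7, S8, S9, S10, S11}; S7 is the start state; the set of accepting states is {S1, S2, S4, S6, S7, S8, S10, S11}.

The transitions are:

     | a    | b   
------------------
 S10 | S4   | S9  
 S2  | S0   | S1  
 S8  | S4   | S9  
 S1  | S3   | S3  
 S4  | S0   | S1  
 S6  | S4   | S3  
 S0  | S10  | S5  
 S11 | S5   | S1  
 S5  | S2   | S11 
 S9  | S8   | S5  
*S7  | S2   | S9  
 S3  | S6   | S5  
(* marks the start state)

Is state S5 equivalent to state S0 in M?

No

Every state is reachable, so we keep all 12.
P0 = {S1,S2,S4,S6,S7,S8,S10,S11} | {S0,S3,S5,S9}.
On input a, block {S1,S2,S4,S6,S7,S8,S10,S11} splits into {S1,S2,S4,S11} and {S6,S7,S8,S10}.
Refine {S1,S2,S4,S11} on symbol b: members go to different blocks, giving {S2,S4,S11} and {S1}.
On input a, block {S0,S3,S5,S9} splits into {S0,S3,S9} and {S5}.
On input a, block {S2,S4,S11} splits into {S2,S4} and {S11}.
No further refinement is possible. Final partition (6 blocks): {S2,S4} | {S0,S3,S9} | {S6,S7,S8,S10} | {S1} | {S5} | {S11}.
S5 and S0 end up in different blocks, so they are distinguishable. For instance, the string 'b' is accepted from only S5.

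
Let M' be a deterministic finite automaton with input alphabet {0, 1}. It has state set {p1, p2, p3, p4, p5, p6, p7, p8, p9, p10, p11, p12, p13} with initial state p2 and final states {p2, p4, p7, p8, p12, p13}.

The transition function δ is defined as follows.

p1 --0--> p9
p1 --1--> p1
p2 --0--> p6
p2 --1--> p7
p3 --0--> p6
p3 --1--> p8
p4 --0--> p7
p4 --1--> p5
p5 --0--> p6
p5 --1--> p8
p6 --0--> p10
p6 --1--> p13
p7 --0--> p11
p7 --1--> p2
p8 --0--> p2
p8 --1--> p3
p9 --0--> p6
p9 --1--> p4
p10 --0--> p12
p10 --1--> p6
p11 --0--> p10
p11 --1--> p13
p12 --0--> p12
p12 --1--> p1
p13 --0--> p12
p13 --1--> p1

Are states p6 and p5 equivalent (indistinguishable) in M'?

No

All states are reachable from the start state.
P0 = {p2,p4,p7,p8,p12,p13} | {p1,p3,p5,p6,p9,p10,p11}.
Split {p2,p4,p7,p8,p12,p13} by δ(·,0) → {p4,p8,p12,p13} and {p2,p7}.
On input 0, block {p4,p8,p12,p13} splits into {p4,p8} and {p12,p13}.
On input 0, block {p1,p3,p5,p6,p9,p10,p11} splits into {p1,p3,p5,p6,p9,p11} and {p10}.
Refine {p1,p3,p5,p6,p9,p11} on symbol 0: members go to different blocks, giving {p1,p3,p5,p9} and {p6,p11}.
Refine {p1,p3,p5,p9} on symbol 0: members go to different blocks, giving {p3,p5,p9} and {p1}.
Stable partition: {p4,p8} | {p3,p5,p9} | {p2,p7} | {p12,p13} | {p10} | {p6,p11} | {p1} — 7 equivalence classes.
p6 and p5 end up in different blocks, so they are distinguishable. For instance, the string '00' is accepted from only p6.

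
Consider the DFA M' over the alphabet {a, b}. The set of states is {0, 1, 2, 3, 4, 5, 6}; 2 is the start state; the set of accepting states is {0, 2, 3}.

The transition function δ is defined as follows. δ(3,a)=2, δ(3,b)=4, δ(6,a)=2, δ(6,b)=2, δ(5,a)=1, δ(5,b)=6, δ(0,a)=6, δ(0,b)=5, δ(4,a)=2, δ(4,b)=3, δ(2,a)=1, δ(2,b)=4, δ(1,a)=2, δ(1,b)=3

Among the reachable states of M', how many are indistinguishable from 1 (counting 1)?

2

States {0,5,6} cannot be reached from the start state, so discard them.
P0 = {2,3} | {1,4}.
Split {2,3} by δ(·,a) → {2} and {3}.
No further refinement is possible. Final partition (3 blocks): {2} | {1,4} | {3}.
The equivalence class containing 1 is {1,4}, of size 2.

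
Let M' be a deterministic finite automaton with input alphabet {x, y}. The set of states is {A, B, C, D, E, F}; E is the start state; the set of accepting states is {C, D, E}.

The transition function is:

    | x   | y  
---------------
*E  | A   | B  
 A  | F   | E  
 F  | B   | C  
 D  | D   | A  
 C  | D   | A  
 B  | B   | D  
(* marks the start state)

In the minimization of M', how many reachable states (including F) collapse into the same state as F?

2

Initial partition by acceptance: {C,D,E} | {A,B,F}.
Refine {C,D,E} on symbol x: members go to different blocks, giving {C,D} and {E}.
Split {A,B,F} by δ(·,y) → {B,F} and {A}.
Stable partition: {C,D} | {B,F} | {E} | {A} — 4 equivalence classes.
State F belongs to the block {B,F}, which has 2 states.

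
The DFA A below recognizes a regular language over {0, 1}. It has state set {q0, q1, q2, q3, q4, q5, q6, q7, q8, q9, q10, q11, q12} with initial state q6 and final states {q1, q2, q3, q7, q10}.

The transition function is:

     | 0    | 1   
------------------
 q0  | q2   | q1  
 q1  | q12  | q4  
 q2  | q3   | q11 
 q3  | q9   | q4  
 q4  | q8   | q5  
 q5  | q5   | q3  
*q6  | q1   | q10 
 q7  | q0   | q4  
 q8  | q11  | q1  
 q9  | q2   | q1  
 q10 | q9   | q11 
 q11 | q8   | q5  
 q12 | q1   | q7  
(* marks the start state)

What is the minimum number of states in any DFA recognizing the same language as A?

P0 = {q1,q2,q3,q7,q10} | {q0,q4,q5,q6,q8,q9,q11,q12}.
On input 0, block {q1,q2,q3,q7,q10} splits into {q1,q3,q7,q10} and {q2}.
On input 0, block {q0,q4,q5,q6,q8,q9,q11,q12} splits into {q4,q5,q8,q11} and {q0,q9} and {q6,q12}.
Split {q1,q3,q7,q10} by δ(·,0) → {q3,q7,q10} and {q1}.
Refine {q4,q5,q8,q11} on symbol 1: members go to different blocks, giving {q4,q11} and {q5} and {q8}.
No further refinement is possible. Final partition (8 blocks): {q3,q7,q10} | {q4,q11} | {q2} | {q0,q9} | {q6,q12} | {q1} | {q5} | {q8}.

8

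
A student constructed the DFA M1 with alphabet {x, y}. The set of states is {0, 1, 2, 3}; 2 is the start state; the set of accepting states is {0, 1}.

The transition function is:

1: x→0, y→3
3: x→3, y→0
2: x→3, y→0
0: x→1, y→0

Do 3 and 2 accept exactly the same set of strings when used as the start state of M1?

Yes

All states are reachable from the start state.
Initial partition by acceptance: {0,1} | {2,3}.
Split {0,1} by δ(·,y) → {0} and {1}.
The partition is now stable with 3 blocks: {0} | {2,3} | {1}.
3 and 2 lie in the same block of the stable partition, so they are equivalent — no string distinguishes them.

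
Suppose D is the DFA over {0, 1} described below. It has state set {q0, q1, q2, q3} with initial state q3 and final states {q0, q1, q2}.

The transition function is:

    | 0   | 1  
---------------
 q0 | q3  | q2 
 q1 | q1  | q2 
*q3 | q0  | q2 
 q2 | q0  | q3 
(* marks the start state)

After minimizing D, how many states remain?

States {q1} cannot be reached from the start state, so discard them.
Start with accepting vs non-accepting: {q0,q2} | {q3}.
Refine {q0,q2} on symbol 0: members go to different blocks, giving {q0} and {q2}.
Stable partition: {q0} | {q3} | {q2} — 3 equivalence classes.

3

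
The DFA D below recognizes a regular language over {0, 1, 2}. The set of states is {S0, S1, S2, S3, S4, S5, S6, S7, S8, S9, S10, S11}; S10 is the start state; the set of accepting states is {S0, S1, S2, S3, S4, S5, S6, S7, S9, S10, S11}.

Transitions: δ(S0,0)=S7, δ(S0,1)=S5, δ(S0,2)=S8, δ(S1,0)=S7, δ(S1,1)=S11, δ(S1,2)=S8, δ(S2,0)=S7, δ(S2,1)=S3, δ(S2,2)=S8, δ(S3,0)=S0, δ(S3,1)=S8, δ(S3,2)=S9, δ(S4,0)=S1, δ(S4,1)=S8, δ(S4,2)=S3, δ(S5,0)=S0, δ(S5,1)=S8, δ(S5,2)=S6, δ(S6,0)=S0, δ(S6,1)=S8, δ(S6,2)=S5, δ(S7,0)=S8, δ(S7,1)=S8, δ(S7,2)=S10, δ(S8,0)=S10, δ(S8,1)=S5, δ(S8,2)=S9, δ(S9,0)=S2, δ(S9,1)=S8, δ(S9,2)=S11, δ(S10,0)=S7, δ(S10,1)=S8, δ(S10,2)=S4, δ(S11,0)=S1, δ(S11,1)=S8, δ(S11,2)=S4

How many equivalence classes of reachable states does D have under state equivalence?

Every state is reachable, so we keep all 12.
Start with accepting vs non-accepting: {S0,S1,S2,S3,S4,S5,S6,S7,S9,S10,S11} | {S8}.
On input 0, block {S0,S1,S2,S3,S4,S5,S6,S7,S9,S10,S11} splits into {S0,S1,S2,S3,S4,S5,S6,S9,S10,S11} and {S7}.
Split {S0,S1,S2,S3,S4,S5,S6,S9,S10,S11} by δ(·,0) → {S3,S4,S5,S6,S9,S11} and {S0,S1,S2,S10}.
Split {S0,S1,S2,S10} by δ(·,1) → {S0,S1,S2} and {S10}.
The partition is now stable with 5 blocks: {S3,S4,S5,S6,S9,S11} | {S8} | {S7} | {S0,S1,S2} | {S10}.

5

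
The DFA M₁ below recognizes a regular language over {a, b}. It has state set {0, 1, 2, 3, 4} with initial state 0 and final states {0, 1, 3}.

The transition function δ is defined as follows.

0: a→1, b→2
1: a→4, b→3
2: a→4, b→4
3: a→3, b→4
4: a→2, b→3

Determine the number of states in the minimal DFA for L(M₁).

5

Initial partition by acceptance: {0,1,3} | {2,4}.
On input a, block {0,1,3} splits into {0,3} and {1}.
Split {0,3} by δ(·,a) → {0} and {3}.
Refine {2,4} on symbol b: members go to different blocks, giving {2} and {4}.
The partition is now stable with 5 blocks: {0} | {2} | {1} | {3} | {4}.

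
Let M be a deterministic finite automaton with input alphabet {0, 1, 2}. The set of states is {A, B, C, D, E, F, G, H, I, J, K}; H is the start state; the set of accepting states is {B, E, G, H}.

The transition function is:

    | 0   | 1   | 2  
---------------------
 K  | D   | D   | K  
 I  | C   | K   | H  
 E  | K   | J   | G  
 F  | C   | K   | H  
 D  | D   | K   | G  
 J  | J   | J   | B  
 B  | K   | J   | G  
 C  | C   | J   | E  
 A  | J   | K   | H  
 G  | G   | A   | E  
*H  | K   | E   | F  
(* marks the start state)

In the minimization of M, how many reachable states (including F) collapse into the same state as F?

Reachable states from the start: {A,B,C,D,E,F,G,H,J,K}. Unreachable: {I} — drop them.
Start with accepting vs non-accepting: {B,E,G,H} | {A,C,D,F,J,K}.
Refine {B,E,G,H} on symbol 0: members go to different blocks, giving {B,E,H} and {G}.
Split {B,E,H} by δ(·,1) → {B,E} and {H}.
On input 2, block {A,C,D,F,J,K} splits into {A,F} and {C,J} and {D} and {K}.
The partition is now stable with 7 blocks: {B,E} | {A,F} | {G} | {H} | {C,J} | {D} | {K}.
The equivalence class containing F is {A,F}, of size 2.

2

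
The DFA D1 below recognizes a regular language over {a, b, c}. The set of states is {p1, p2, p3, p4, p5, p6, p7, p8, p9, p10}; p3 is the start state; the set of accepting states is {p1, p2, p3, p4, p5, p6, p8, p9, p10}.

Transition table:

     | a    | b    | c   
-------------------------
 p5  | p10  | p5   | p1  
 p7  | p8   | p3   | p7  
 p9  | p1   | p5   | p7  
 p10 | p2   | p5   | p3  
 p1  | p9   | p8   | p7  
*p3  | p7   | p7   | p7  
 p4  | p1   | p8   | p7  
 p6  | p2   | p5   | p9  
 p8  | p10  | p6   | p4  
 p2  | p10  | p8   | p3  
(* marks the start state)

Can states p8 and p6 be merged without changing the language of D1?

Yes

All states are reachable from the start state.
Start with accepting vs non-accepting: {p1,p2,p3,p4,p5,p6,p8,p9,p10} | {p7}.
Refine {p1,p2,p3,p4,p5,p6,p8,p9,p10} on symbol a: members go to different blocks, giving {p1,p2,p4,p5,p6,p8,p9,p10} and {p3}.
Refine {p1,p2,p4,p5,p6,p8,p9,p10} on symbol c: members go to different blocks, giving {p1,p4,p9} and {p5,p6,p8} and {p2,p10}.
The partition is now stable with 5 blocks: {p1,p4,p9} | {p7} | {p3} | {p5,p6,p8} | {p2,p10}.
p8 and p6 lie in the same block of the stable partition, so they are equivalent — no string distinguishes them.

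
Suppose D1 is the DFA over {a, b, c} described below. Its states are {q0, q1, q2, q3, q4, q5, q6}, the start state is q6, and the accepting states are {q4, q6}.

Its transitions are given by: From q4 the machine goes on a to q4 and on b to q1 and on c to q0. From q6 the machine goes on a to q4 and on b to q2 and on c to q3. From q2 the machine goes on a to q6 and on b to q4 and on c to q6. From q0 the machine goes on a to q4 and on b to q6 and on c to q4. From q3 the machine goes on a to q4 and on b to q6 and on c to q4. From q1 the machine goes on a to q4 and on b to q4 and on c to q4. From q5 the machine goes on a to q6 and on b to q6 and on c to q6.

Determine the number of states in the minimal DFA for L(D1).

First remove the unreachable states {q5}; 6 states remain.
P0 = {q4,q6} | {q0,q1,q2,q3}.
Stable partition: {q4,q6} | {q0,q1,q2,q3} — 2 equivalence classes.

2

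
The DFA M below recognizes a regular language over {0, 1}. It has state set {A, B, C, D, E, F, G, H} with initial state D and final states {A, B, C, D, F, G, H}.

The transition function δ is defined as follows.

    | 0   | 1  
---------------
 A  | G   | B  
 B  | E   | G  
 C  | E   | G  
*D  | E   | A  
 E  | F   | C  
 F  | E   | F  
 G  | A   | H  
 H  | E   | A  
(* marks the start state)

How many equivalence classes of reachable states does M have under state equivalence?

4

Every state is reachable, so we keep all 8.
Start with accepting vs non-accepting: {A,B,C,D,F,G,H} | {E}.
On input 0, block {A,B,C,D,F,G,H} splits into {B,C,D,F,H} and {A,G}.
Refine {B,C,D,F,H} on symbol 1: members go to different blocks, giving {B,C,D,H} and {F}.
Stable partition: {B,C,D,H} | {E} | {A,G} | {F} — 4 equivalence classes.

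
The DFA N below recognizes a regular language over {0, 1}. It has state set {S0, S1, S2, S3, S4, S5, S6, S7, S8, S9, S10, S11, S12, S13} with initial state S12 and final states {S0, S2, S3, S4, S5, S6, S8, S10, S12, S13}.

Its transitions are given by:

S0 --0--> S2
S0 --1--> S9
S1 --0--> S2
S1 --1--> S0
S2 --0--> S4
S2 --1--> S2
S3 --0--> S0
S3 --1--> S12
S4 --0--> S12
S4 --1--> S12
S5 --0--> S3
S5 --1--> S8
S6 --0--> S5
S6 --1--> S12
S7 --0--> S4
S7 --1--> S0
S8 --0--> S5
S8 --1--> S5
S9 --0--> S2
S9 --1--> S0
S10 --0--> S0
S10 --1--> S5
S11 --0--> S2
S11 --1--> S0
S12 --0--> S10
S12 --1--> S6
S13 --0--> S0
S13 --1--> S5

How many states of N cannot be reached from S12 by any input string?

4

No path from S12 leads to S1, S7, S11, S13; the other 10 states are all reachable.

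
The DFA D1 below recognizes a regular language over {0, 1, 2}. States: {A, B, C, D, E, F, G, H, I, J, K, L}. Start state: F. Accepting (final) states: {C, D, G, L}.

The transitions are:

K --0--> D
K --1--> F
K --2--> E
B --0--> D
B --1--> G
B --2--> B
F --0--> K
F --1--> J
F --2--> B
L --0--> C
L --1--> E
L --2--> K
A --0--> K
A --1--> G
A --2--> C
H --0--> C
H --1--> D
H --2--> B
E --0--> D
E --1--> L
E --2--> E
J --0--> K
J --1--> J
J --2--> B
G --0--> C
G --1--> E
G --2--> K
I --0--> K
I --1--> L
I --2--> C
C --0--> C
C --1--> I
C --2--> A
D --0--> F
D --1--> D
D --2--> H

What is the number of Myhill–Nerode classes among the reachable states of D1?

All states are reachable from the start state.
Initial partition by acceptance: {C,D,G,L} | {A,B,E,F,H,I,J,K}.
Refine {C,D,G,L} on symbol 0: members go to different blocks, giving {C,G,L} and {D}.
Refine {A,B,E,F,H,I,J,K} on symbol 0: members go to different blocks, giving {A,F,I,J} and {B,E,K} and {H}.
Split {C,G,L} by δ(·,1) → {G,L} and {C}.
Refine {A,F,I,J} on symbol 1: members go to different blocks, giving {A,I} and {F,J}.
Refine {B,E,K} on symbol 1: members go to different blocks, giving {B,E} and {K}.
Stable partition: {G,L} | {A,I} | {D} | {B,E} | {H} | {C} | {F,J} | {K} — 8 equivalence classes.

8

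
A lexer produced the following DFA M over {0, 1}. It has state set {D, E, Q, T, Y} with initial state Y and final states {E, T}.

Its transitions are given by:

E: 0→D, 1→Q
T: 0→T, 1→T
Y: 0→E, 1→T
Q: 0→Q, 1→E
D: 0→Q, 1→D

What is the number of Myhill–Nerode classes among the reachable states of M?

P0 = {E,T} | {D,Q,Y}.
Refine {E,T} on symbol 0: members go to different blocks, giving {T} and {E}.
Split {D,Q,Y} by δ(·,0) → {D,Q} and {Y}.
On input 1, block {D,Q} splits into {D} and {Q}.
No further refinement is possible. Final partition (5 blocks): {T} | {D} | {E} | {Y} | {Q}.

5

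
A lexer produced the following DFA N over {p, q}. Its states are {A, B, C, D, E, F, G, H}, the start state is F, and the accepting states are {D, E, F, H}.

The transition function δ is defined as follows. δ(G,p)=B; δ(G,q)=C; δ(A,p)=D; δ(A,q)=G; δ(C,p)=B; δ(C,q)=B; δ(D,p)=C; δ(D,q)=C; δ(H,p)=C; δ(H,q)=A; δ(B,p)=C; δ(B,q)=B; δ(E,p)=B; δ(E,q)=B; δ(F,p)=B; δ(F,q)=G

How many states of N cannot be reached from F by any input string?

4

No path from F leads to A, D, E, H; the other 4 states are all reachable.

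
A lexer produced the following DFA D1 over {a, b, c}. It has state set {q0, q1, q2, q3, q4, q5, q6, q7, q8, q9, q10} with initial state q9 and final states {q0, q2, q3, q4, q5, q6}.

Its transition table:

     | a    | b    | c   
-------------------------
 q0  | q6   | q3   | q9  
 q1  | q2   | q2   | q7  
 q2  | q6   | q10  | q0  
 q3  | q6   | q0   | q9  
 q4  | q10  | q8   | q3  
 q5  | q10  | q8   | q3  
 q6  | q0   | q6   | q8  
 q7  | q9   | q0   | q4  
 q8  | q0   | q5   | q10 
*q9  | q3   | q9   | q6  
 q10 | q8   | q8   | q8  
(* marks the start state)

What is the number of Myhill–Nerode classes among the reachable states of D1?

6

Reachable states from the start: {q0,q3,q5,q6,q8,q9,q10}. Unreachable: {q1,q2,q4,q7} — drop them.
Initial partition by acceptance: {q0,q3,q5,q6} | {q8,q9,q10}.
Refine {q0,q3,q5,q6} on symbol a: members go to different blocks, giving {q0,q3,q6} and {q5}.
On input a, block {q8,q9,q10} splits into {q8,q9} and {q10}.
Refine {q8,q9} on symbol b: members go to different blocks, giving {q8} and {q9}.
On input c, block {q0,q3,q6} splits into {q0,q3} and {q6}.
The partition is now stable with 6 blocks: {q0,q3} | {q8} | {q5} | {q10} | {q9} | {q6}.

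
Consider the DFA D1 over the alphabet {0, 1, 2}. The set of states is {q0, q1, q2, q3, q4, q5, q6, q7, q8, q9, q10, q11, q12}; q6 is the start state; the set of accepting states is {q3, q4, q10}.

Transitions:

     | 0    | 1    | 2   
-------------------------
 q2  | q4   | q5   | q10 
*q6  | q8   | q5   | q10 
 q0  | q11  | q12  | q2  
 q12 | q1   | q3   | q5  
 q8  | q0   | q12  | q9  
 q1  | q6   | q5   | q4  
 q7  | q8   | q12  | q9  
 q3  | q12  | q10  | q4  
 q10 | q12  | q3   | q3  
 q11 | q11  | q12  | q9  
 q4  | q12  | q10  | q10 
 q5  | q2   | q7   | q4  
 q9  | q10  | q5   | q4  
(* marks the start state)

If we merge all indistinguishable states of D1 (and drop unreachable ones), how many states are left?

All states are reachable from the start state.
Initial partition by acceptance: {q3,q4,q10} | {q0,q1,q2,q5,q6,q7,q8,q9,q11,q12}.
Split {q0,q1,q2,q5,q6,q7,q8,q9,q11,q12} by δ(·,0) → {q0,q1,q5,q6,q7,q8,q11,q12} and {q2,q9}.
Split {q0,q1,q5,q6,q7,q8,q11,q12} by δ(·,0) → {q0,q1,q6,q7,q8,q11,q12} and {q5}.
Split {q0,q1,q6,q7,q8,q11,q12} by δ(·,1) → {q0,q7,q8,q11} and {q1,q6} and {q12}.
Split {q1,q6} by δ(·,0) → {q1} and {q6}.
No further refinement is possible. Final partition (7 blocks): {q3,q4,q10} | {q0,q7,q8,q11} | {q2,q9} | {q5} | {q1} | {q12} | {q6}.

7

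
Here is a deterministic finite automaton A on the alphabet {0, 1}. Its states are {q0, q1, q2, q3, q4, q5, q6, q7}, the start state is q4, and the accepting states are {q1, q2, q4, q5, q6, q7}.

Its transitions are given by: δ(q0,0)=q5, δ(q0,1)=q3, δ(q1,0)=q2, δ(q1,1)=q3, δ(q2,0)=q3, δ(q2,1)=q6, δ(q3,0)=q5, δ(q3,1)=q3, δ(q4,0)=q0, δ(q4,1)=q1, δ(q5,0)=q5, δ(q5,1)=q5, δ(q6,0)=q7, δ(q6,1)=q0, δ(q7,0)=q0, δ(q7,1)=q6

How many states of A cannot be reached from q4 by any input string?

0

Exploring from q4, all states are eventually visited, so none are unreachable.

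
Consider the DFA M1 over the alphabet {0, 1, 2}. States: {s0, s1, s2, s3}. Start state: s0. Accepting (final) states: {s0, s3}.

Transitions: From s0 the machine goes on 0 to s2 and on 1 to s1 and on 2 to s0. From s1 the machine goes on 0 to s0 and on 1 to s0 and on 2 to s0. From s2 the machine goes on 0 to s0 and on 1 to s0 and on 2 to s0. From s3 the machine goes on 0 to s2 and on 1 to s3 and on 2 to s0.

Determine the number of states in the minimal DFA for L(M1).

2

Reachable states from the start: {s0,s1,s2}. Unreachable: {s3} — drop them.
Start with accepting vs non-accepting: {s0} | {s1,s2}.
The partition is now stable with 2 blocks: {s0} | {s1,s2}.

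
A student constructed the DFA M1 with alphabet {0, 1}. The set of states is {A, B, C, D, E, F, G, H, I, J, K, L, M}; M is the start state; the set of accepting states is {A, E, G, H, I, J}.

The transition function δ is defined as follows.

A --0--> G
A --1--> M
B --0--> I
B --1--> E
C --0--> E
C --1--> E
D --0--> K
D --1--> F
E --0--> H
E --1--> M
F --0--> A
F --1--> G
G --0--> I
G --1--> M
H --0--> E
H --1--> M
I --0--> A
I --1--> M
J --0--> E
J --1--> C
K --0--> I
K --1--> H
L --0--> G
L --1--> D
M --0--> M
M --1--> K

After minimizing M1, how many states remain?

Reachable states from the start: {A,E,G,H,I,K,M}. Unreachable: {B,C,D,F,J,L} — drop them.
P0 = {A,E,G,H,I} | {K,M}.
Split {K,M} by δ(·,0) → {K} and {M}.
The partition is now stable with 3 blocks: {A,E,G,H,I} | {K} | {M}.

3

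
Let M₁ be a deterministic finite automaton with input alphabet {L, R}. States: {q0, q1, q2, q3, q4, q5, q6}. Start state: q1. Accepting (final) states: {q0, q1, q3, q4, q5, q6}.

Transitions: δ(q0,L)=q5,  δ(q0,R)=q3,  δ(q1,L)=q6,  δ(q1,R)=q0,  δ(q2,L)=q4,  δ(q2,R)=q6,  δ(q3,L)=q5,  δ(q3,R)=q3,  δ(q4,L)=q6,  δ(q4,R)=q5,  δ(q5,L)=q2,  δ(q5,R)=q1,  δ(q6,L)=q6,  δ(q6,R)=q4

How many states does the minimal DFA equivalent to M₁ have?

6

All states are reachable from the start state.
P0 = {q0,q1,q3,q4,q5,q6} | {q2}.
On input L, block {q0,q1,q3,q4,q5,q6} splits into {q0,q1,q3,q4,q6} and {q5}.
Refine {q0,q1,q3,q4,q6} on symbol L: members go to different blocks, giving {q1,q4,q6} and {q0,q3}.
Refine {q1,q4,q6} on symbol R: members go to different blocks, giving {q1} and {q4} and {q6}.
The partition is now stable with 6 blocks: {q1} | {q2} | {q5} | {q0,q3} | {q4} | {q6}.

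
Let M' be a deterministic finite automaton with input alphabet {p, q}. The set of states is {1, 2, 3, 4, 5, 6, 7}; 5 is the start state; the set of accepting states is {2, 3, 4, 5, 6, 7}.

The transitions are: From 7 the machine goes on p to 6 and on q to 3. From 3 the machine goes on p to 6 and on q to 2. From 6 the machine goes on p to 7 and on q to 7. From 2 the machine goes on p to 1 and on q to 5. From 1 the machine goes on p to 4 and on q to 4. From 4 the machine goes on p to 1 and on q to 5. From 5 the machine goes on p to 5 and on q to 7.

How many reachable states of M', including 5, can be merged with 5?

1

Every state is reachable, so we keep all 7.
Initial partition by acceptance: {2,3,4,5,6,7} | {1}.
Refine {2,3,4,5,6,7} on symbol p: members go to different blocks, giving {3,5,6,7} and {2,4}.
On input q, block {3,5,6,7} splits into {5,6,7} and {3}.
Split {5,6,7} by δ(·,q) → {5,6} and {7}.
Split {5,6} by δ(·,p) → {5} and {6}.
No further refinement is possible. Final partition (6 blocks): {5} | {1} | {2,4} | {3} | {7} | {6}.
State 5 belongs to the block {5}, which has 1 states.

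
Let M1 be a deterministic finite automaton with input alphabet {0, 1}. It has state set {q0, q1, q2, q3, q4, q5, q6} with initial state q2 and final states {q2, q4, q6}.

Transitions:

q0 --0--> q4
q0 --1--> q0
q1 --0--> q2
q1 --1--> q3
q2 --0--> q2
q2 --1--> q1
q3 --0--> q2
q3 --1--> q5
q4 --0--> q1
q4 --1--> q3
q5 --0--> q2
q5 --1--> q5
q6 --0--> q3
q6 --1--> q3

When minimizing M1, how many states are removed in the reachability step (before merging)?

3

No path from q2 leads to q0, q4, q6; the other 4 states are all reachable.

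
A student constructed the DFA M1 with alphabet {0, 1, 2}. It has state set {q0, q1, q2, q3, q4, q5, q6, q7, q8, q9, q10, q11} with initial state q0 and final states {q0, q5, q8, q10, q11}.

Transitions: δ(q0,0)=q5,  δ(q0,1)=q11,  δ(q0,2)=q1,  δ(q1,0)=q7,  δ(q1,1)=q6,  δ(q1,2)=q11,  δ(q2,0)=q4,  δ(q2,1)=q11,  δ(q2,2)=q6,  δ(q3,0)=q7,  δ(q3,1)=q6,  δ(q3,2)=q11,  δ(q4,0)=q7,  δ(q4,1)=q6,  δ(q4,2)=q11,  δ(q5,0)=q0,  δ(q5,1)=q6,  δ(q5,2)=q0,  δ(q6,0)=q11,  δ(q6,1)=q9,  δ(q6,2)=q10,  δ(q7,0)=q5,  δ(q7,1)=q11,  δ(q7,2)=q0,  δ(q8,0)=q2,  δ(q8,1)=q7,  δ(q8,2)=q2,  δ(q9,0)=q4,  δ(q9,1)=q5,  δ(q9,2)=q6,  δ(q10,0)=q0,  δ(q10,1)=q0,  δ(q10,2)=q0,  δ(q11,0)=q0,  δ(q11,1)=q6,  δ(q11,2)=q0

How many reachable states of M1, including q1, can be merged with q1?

2

Reachable states from the start: {q0,q1,q4,q5,q6,q7,q9,q10,q11}. Unreachable: {q2,q3,q8} — drop them.
Start with accepting vs non-accepting: {q0,q5,q10,q11} | {q1,q4,q6,q7,q9}.
Refine {q0,q5,q10,q11} on symbol 1: members go to different blocks, giving {q0,q10} and {q5,q11}.
Refine {q0,q10} on symbol 0: members go to different blocks, giving {q0} and {q10}.
Split {q1,q4,q6,q7,q9} by δ(·,0) → {q1,q4,q9} and {q6,q7}.
Refine {q1,q4,q9} on symbol 0: members go to different blocks, giving {q1,q4} and {q9}.
Split {q6,q7} by δ(·,1) → {q6} and {q7}.
No further refinement is possible. Final partition (7 blocks): {q0} | {q1,q4} | {q5,q11} | {q10} | {q6} | {q9} | {q7}.
State q1 belongs to the block {q1,q4}, which has 2 states.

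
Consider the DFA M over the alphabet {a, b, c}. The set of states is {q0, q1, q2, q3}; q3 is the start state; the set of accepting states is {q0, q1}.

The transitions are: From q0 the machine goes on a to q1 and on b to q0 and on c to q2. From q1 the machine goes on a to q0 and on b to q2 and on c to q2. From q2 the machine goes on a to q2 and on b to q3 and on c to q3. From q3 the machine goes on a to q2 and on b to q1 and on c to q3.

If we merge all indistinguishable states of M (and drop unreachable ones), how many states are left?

4

Every state is reachable, so we keep all 4.
P0 = {q0,q1} | {q2,q3}.
On input b, block {q0,q1} splits into {q0} and {q1}.
Refine {q2,q3} on symbol b: members go to different blocks, giving {q2} and {q3}.
The partition is now stable with 4 blocks: {q0} | {q2} | {q1} | {q3}.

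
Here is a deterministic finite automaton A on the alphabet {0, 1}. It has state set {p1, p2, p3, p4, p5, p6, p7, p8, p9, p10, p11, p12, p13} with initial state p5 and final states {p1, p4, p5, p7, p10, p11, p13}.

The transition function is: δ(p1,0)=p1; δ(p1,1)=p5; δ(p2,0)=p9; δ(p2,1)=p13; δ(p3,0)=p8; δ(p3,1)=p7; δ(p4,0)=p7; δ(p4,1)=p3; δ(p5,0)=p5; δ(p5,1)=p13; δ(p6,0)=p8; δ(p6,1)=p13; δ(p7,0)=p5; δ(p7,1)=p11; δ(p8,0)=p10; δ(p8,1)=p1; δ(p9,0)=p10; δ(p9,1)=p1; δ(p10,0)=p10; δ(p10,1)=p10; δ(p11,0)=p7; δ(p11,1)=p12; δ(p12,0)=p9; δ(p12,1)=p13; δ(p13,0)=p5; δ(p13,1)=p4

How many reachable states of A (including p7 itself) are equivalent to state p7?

First remove the unreachable states {p2,p6}; 11 states remain.
P0 = {p1,p4,p5,p7,p10,p11,p13} | {p3,p8,p9,p12}.
Refine {p1,p4,p5,p7,p10,p11,p13} on symbol 1: members go to different blocks, giving {p1,p5,p7,p10,p13} and {p4,p11}.
On input 1, block {p1,p5,p7,p10,p13} splits into {p1,p5,p10} and {p7,p13}.
Split {p1,p5,p10} by δ(·,1) → {p1,p10} and {p5}.
Split {p1,p10} by δ(·,1) → {p1} and {p10}.
Refine {p3,p8,p9,p12} on symbol 0: members go to different blocks, giving {p3,p12} and {p8,p9}.
No further refinement is possible. Final partition (7 blocks): {p1} | {p3,p12} | {p4,p11} | {p7,p13} | {p5} | {p10} | {p8,p9}.
The equivalence class containing p7 is {p7,p13}, of size 2.

2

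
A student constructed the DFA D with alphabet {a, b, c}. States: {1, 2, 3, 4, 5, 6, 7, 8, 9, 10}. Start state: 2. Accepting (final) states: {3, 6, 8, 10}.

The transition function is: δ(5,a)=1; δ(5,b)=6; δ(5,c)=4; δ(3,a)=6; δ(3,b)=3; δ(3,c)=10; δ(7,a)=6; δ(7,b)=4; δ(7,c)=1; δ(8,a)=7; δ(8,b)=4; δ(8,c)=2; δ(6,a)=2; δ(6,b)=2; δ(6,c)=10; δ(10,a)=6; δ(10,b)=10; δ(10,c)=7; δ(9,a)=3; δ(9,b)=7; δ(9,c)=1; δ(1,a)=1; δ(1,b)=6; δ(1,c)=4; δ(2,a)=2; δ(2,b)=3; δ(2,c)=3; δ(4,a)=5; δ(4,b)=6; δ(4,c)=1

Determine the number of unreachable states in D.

2

BFS from 2 reaches {1, 2, 3, 4, 5, 6, 7, 10}; the 2 state(s) 8, 9 are never visited.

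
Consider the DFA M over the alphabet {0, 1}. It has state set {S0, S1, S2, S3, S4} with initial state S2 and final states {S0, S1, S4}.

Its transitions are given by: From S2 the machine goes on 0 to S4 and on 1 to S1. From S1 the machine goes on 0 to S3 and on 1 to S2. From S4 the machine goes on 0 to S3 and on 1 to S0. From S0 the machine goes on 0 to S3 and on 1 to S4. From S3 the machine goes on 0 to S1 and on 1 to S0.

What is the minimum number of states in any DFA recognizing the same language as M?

4

Every state is reachable, so we keep all 5.
P0 = {S0,S1,S4} | {S2,S3}.
On input 1, block {S0,S1,S4} splits into {S0,S4} and {S1}.
Refine {S2,S3} on symbol 0: members go to different blocks, giving {S2} and {S3}.
Stable partition: {S0,S4} | {S2} | {S1} | {S3} — 4 equivalence classes.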